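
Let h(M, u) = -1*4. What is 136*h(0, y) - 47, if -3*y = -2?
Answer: -591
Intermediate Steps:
y = ⅔ (y = -⅓*(-2) = ⅔ ≈ 0.66667)
h(M, u) = -4
136*h(0, y) - 47 = 136*(-4) - 47 = -544 - 47 = -591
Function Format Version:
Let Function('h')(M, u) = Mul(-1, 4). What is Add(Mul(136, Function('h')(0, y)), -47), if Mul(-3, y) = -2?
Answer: -591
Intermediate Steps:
y = Rational(2, 3) (y = Mul(Rational(-1, 3), -2) = Rational(2, 3) ≈ 0.66667)
Function('h')(M, u) = -4
Add(Mul(136, Function('h')(0, y)), -47) = Add(Mul(136, -4), -47) = Add(-544, -47) = -591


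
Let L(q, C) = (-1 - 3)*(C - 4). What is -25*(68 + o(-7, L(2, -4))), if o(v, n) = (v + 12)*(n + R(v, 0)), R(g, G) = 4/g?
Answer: -39400/7 ≈ -5628.6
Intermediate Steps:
L(q, C) = 16 - 4*C (L(q, C) = -4*(-4 + C) = 16 - 4*C)
o(v, n) = (12 + v)*(n + 4/v) (o(v, n) = (v + 12)*(n + 4/v) = (12 + v)*(n + 4/v))
-25*(68 + o(-7, L(2, -4))) = -25*(68 + (4 + 12*(16 - 4*(-4)) + 48/(-7) + (16 - 4*(-4))*(-7))) = -25*(68 + (4 + 12*(16 + 16) + 48*(-⅐) + (16 + 16)*(-7))) = -25*(68 + (4 + 12*32 - 48/7 + 32*(-7))) = -25*(68 + (4 + 384 - 48/7 - 224)) = -25*(68 + 1100/7) = -25*1576/7 = -39400/7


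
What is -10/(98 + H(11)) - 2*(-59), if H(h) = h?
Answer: 12852/109 ≈ 117.91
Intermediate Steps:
-10/(98 + H(11)) - 2*(-59) = -10/(98 + 11) - 2*(-59) = -10/109 + 118 = 12852/109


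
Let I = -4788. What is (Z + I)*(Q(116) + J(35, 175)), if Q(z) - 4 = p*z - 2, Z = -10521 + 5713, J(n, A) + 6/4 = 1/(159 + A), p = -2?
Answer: 370981360/167 ≈ 2.2214e+6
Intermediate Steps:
J(n, A) = -3/2 + 1/(159 + A)
Z = -4808
Q(z) = 2 - 2*z (Q(z) = 4 + (-2*z - 2) = 4 + (-2 - 2*z) = 2 - 2*z)
(Z + I)*(Q(116) + J(35, 175)) = (-4808 - 4788)*((2 - 2*116) + (-475 - 3*175)/(2*(159 + 175))) = -9596*((2 - 232) + (½)*(-475 - 525)/334) = -9596*(-230 + (½)*(1/334)*(-1000)) = -9596*(-230 - 250/167) = -9596*(-38660/167) = 370981360/167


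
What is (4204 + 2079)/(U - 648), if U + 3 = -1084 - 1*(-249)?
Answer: -6283/1486 ≈ -4.2281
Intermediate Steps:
U = -838 (U = -3 + (-1084 - 1*(-249)) = -3 + (-1084 + 249) = -3 - 835 = -838)
(4204 + 2079)/(U - 648) = (4204 + 2079)/(-838 - 648) = 6283/(-1486) = 6283*(-1/1486) = -6283/1486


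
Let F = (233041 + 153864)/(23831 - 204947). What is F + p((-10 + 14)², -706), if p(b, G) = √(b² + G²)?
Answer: -386905/181116 + 2*√124673 ≈ 704.04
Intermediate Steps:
F = -386905/181116 (F = 386905/(-181116) = 386905*(-1/181116) = -386905/181116 ≈ -2.1362)
p(b, G) = √(G² + b²)
F + p((-10 + 14)², -706) = -386905/181116 + √((-706)² + ((-10 + 14)²)²) = -386905/181116 + √(498436 + (4²)²) = -386905/181116 + √(498436 + 16²) = -386905/181116 + √(498436 + 256) = -386905/181116 + √498692 = -386905/181116 + 2*√124673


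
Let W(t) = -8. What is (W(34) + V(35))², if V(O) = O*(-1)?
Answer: 1849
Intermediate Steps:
V(O) = -O
(W(34) + V(35))² = (-8 - 1*35)² = (-8 - 35)² = (-43)² = 1849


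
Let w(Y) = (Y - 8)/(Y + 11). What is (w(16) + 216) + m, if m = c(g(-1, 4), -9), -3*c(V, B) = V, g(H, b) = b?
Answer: 5804/27 ≈ 214.96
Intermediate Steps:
w(Y) = (-8 + Y)/(11 + Y)
c(V, B) = -V/3
m = -4/3 (m = -⅓*4 = -4/3 ≈ -1.3333)
(w(16) + 216) + m = ((-8 + 16)/(11 + 16) + 216) - 4/3 = (8/27 + 216) - 4/3 = 5840/27 - 4/3 = 5804/27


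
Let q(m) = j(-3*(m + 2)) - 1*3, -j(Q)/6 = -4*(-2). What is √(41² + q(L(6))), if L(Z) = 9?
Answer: √1630 ≈ 40.373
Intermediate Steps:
j(Q) = -48 (j(Q) = -(-24)*(-2) = -6*8 = -48)
q(m) = -51 (q(m) = -48 - 1*3 = -48 - 3 = -51)
√(41² + q(L(6))) = √(41² - 51) = √(1681 - 51) = √1630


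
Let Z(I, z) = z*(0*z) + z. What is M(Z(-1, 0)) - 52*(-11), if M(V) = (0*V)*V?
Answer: 572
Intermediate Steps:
Z(I, z) = z (Z(I, z) = z*0 + z = 0 + z = z)
M(V) = 0 (M(V) = 0*V = 0)
M(Z(-1, 0)) - 52*(-11) = 0 - 52*(-11) = 0 + 572 = 572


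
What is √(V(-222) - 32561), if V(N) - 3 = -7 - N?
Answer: I*√32343 ≈ 179.84*I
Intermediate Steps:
V(N) = -4 - N (V(N) = 3 + (-7 - N) = -4 - N)
√(V(-222) - 32561) = √((-4 - 1*(-222)) - 32561) = √((-4 + 222) - 32561) = √(218 - 32561) = √(-32343) = I*√32343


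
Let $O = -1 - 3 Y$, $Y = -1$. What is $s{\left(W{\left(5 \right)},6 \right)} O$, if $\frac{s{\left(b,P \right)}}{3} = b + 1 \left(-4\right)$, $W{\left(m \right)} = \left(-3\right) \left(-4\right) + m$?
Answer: $78$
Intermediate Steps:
$W{\left(m \right)} = 12 + m$
$s{\left(b,P \right)} = -12 + 3 b$ ($s{\left(b,P \right)} = 3 \left(b + 1 \left(-4\right)\right) = 3 \left(b - 4\right) = 3 \left(-4 + b\right) = -12 + 3 b$)
$O = 2$ ($O = -1 - -3 = -1 + 3 = 2$)
$s{\left(W{\left(5 \right)},6 \right)} O = \left(-12 + 3 \left(12 + 5\right)\right) 2 = \left(-12 + 3 \cdot 17\right) 2 = \left(-12 + 51\right) 2 = 39 \cdot 2 = 78$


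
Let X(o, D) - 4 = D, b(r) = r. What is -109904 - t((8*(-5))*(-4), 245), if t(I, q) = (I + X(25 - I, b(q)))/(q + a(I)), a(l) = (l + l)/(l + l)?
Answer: -27036793/246 ≈ -1.0991e+5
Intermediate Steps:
X(o, D) = 4 + D
a(l) = 1 (a(l) = (2*l)/((2*l)) = (2*l)*(1/(2*l)) = 1)
t(I, q) = (4 + I + q)/(1 + q) (t(I, q) = (I + (4 + q))/(q + 1) = (4 + I + q)/(1 + q))
-109904 - t((8*(-5))*(-4), 245) = -109904 - (4 + (8*(-5))*(-4) + 245)/(1 + 245) = -109904 - (4 - 40*(-4) + 245)/246 = -109904 - (4 + 160 + 245)/246 = -109904 - 409/246 = -27036793/246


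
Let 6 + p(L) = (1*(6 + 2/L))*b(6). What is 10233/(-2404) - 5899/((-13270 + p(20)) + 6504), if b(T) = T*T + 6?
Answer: -262474927/78319916 ≈ -3.3513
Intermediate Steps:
b(T) = 6 + T**2 (b(T) = T**2 + 6 = 6 + T**2)
p(L) = 246 + 84/L (p(L) = -6 + (1*(6 + 2/L))*(6 + 6**2) = -6 + (6 + 2/L)*(6 + 36) = -6 + (6 + 2/L)*42 = -6 + (252 + 84/L) = 246 + 84/L)
10233/(-2404) - 5899/((-13270 + p(20)) + 6504) = 10233/(-2404) - 5899/((-13270 + (246 + 84/20)) + 6504) = 10233*(-1/2404) - 5899/((-13270 + (246 + 84*(1/20))) + 6504) = -10233/2404 - 5899/((-13270 + (246 + 21/5)) + 6504) = -10233/2404 - 5899/((-13270 + 1251/5) + 6504) = -10233/2404 - 5899/(-65099/5 + 6504) = -10233/2404 - 5899/(-32579/5) = -10233/2404 - 5899*(-5/32579) = -10233/2404 + 29495/32579 = -262474927/78319916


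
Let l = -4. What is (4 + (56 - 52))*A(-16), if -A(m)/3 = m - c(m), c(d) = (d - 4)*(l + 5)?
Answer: -96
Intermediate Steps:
c(d) = -4 + d (c(d) = (d - 4)*(-4 + 5) = (-4 + d)*1 = -4 + d)
A(m) = -12 (A(m) = -3*(m - (-4 + m)) = -3*(m + (4 - m)) = -3*4 = -12)
(4 + (56 - 52))*A(-16) = (4 + (56 - 52))*(-12) = (4 + 4)*(-12) = 8*(-12) = -96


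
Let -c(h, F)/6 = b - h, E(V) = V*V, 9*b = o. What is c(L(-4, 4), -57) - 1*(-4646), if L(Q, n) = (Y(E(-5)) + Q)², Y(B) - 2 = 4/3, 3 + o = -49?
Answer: 14050/3 ≈ 4683.3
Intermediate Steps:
o = -52 (o = -3 - 49 = -52)
b = -52/9 (b = (⅑)*(-52) = -52/9 ≈ -5.7778)
E(V) = V²
Y(B) = 10/3 (Y(B) = 2 + 4/3 = 10/3)
L(Q, n) = (10/3 + Q)²
c(h, F) = 104/3 + 6*h (c(h, F) = -6*(-52/9 - h) = 104/3 + 6*h)
c(L(-4, 4), -57) - 1*(-4646) = (104/3 + 6*((10 + 3*(-4))²/9)) - 1*(-4646) = (104/3 + 6*((10 - 12)²/9)) + 4646 = (104/3 + 6*((⅑)*(-2)²)) + 4646 = (104/3 + 6*((⅑)*4)) + 4646 = (104/3 + 6*(4/9)) + 4646 = (104/3 + 8/3) + 4646 = 112/3 + 4646 = 14050/3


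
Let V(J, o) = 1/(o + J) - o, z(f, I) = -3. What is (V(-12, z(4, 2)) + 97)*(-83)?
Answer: -124417/15 ≈ -8294.5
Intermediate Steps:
V(J, o) = 1/(J + o) - o
(V(-12, z(4, 2)) + 97)*(-83) = ((1 - 1*(-3)² - 1*(-12)*(-3))/(-12 - 3) + 97)*(-83) = ((1 - 1*9 - 36)/(-15) + 97)*(-83) = (-(1 - 9 - 36)/15 + 97)*(-83) = (-1/15*(-44) + 97)*(-83) = (44/15 + 97)*(-83) = (1499/15)*(-83) = -124417/15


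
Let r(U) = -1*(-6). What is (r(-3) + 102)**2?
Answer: 11664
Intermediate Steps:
r(U) = 6
(r(-3) + 102)**2 = (6 + 102)**2 = 108**2 = 11664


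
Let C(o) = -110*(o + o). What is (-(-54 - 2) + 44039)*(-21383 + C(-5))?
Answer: -894378885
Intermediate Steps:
C(o) = -220*o
(-(-54 - 2) + 44039)*(-21383 + C(-5)) = (-(-54 - 2) + 44039)*(-21383 - 220*(-5)) = (-1*(-56) + 44039)*(-21383 + 1100) = (56 + 44039)*(-20283) = 44095*(-20283) = -894378885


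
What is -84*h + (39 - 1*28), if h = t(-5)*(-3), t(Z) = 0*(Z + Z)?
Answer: 11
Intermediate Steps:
t(Z) = 0 (t(Z) = 0*(2*Z) = 0)
h = 0 (h = 0*(-3) = 0)
-84*h + (39 - 1*28) = -84*0 + (39 - 1*28) = 0 + (39 - 28) = 0 + 11 = 11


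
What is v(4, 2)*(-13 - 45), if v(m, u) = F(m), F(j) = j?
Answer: -232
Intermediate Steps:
v(m, u) = m
v(4, 2)*(-13 - 45) = 4*(-13 - 45) = 4*(-58) = -232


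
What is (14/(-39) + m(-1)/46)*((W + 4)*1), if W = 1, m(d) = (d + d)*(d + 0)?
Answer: -1415/897 ≈ -1.5775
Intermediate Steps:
m(d) = 2*d**2 (m(d) = (2*d)*d = 2*d**2)
(14/(-39) + m(-1)/46)*((W + 4)*1) = (14/(-39) + (2*(-1)**2)/46)*((1 + 4)*1) = (14*(-1/39) + (2*1)*(1/46))*(5*1) = (-14/39 + 2*(1/46))*5 = (-14/39 + 1/23)*5 = -283/897*5 = -1415/897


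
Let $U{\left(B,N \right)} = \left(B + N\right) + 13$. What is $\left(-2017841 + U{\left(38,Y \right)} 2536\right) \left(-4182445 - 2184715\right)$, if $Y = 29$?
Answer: $11556147080760$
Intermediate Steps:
$U{\left(B,N \right)} = 13 + B + N$
$\left(-2017841 + U{\left(38,Y \right)} 2536\right) \left(-4182445 - 2184715\right) = \left(-2017841 + \left(13 + 38 + 29\right) 2536\right) \left(-4182445 - 2184715\right) = \left(-2017841 + 80 \cdot 2536\right) \left(-6367160\right) = \left(-2017841 + 202880\right) \left(-6367160\right) = \left(-1814961\right) \left(-6367160\right) = 11556147080760$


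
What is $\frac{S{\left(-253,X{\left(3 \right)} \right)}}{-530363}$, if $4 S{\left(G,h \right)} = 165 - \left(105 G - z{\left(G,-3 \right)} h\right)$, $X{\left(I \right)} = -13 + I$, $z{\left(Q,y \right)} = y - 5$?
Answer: $- \frac{13405}{1060726} \approx -0.012638$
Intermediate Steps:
$z{\left(Q,y \right)} = -5 + y$
$S{\left(G,h \right)} = \frac{165}{4} - 2 h - \frac{105 G}{4}$ ($S{\left(G,h \right)} = \frac{165 - \left(105 G - \left(-5 - 3\right) h\right)}{4} = \frac{165 - \left(8 h + 105 G\right)}{4} = \frac{165 - 105 G - 8 h}{4} = \frac{165}{4} - 2 h - \frac{105 G}{4}$)
$\frac{S{\left(-253,X{\left(3 \right)} \right)}}{-530363} = \frac{\frac{165}{4} - 2 \left(-13 + 3\right) - - \frac{26565}{4}}{-530363} = \left(\frac{165}{4} - -20 + \frac{26565}{4}\right) \left(- \frac{1}{530363}\right) = \left(\frac{165}{4} + 20 + \frac{26565}{4}\right) \left(- \frac{1}{530363}\right) = \frac{13405}{2} \left(- \frac{1}{530363}\right) = - \frac{13405}{1060726}$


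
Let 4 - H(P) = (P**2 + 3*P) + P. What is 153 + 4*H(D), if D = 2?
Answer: 121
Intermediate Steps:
H(P) = 4 - P**2 - 4*P (H(P) = 4 - ((P**2 + 3*P) + P) = 4 - (P**2 + 4*P) = 4 + (-P**2 - 4*P) = 4 - P**2 - 4*P)
153 + 4*H(D) = 153 + 4*(4 - 1*2**2 - 4*2) = 153 + 4*(4 - 1*4 - 8) = 153 + 4*(4 - 4 - 8) = 153 + 4*(-8) = 153 - 32 = 121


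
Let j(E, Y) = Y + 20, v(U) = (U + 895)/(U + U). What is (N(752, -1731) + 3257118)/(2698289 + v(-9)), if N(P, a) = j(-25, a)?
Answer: 29298663/24284158 ≈ 1.2065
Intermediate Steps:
v(U) = (895 + U)/(2*U) (v(U) = (895 + U)/((2*U)) = (895 + U)*(1/(2*U)) = (895 + U)/(2*U))
j(E, Y) = 20 + Y
N(P, a) = 20 + a
(N(752, -1731) + 3257118)/(2698289 + v(-9)) = ((20 - 1731) + 3257118)/(2698289 + (½)*(895 - 9)/(-9)) = (-1711 + 3257118)/(2698289 + (½)*(-⅑)*886) = 3255407/(2698289 - 443/9) = 3255407/(24284158/9) = 3255407*(9/24284158) = 29298663/24284158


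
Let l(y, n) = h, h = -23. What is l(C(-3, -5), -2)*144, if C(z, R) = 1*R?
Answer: -3312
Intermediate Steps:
C(z, R) = R
l(y, n) = -23
l(C(-3, -5), -2)*144 = -23*144 = -3312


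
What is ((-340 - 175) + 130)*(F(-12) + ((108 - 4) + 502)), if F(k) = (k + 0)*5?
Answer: -210210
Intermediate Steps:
F(k) = 5*k (F(k) = k*5 = 5*k)
((-340 - 175) + 130)*(F(-12) + ((108 - 4) + 502)) = ((-340 - 175) + 130)*(5*(-12) + ((108 - 4) + 502)) = (-515 + 130)*(-60 + (104 + 502)) = -385*(-60 + 606) = -385*546 = -210210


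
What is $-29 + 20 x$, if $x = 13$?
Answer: $231$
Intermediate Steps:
$-29 + 20 x = -29 + 20 \cdot 13 = -29 + 260 = 231$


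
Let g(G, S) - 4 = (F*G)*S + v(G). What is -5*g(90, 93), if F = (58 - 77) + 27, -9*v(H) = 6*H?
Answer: -334520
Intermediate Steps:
v(H) = -2*H/3
F = 8 (F = -19 + 27 = 8)
g(G, S) = 4 - 2*G/3 + 8*G*S (g(G, S) = 4 + ((8*G)*S - 2*G/3) = 4 + (8*G*S - 2*G/3) = 4 + (-2*G/3 + 8*G*S) = 4 - 2*G/3 + 8*G*S)
-5*g(90, 93) = -5*(4 - ⅔*90 + 8*90*93) = -5*(4 - 60 + 66960) = -5*66904 = -334520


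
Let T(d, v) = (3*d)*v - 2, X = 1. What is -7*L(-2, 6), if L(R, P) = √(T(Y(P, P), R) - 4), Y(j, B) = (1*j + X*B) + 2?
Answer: -21*I*√10 ≈ -66.408*I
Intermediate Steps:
Y(j, B) = 2 + B + j (Y(j, B) = (1*j + 1*B) + 2 = (j + B) + 2 = (B + j) + 2 = 2 + B + j)
T(d, v) = -2 + 3*d*v (T(d, v) = 3*d*v - 2 = -2 + 3*d*v)
L(R, P) = √(-6 + 3*R*(2 + 2*P)) (L(R, P) = √((-2 + 3*(2 + P + P)*R) - 4) = √((-2 + 3*(2 + 2*P)*R) - 4) = √((-2 + 3*R*(2 + 2*P)) - 4) = √(-6 + 3*R*(2 + 2*P)))
-7*L(-2, 6) = -7*√6*√(-1 - 2*(1 + 6)) = -7*√6*√(-1 - 2*7) = -7*√6*√(-1 - 14) = -7*√6*√(-15) = -7*√6*I*√15 = -21*I*√10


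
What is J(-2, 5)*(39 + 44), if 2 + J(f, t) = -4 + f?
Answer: -664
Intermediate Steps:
J(f, t) = -6 + f (J(f, t) = -2 + (-4 + f) = -6 + f)
J(-2, 5)*(39 + 44) = (-6 - 2)*(39 + 44) = -8*83 = -664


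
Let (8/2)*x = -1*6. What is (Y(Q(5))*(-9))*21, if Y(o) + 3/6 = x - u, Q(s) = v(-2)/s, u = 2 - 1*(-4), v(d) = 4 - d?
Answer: 1512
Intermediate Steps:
u = 6 (u = 2 + 4 = 6)
x = -3/2 (x = (-1*6)/4 = (¼)*(-6) = -3/2 ≈ -1.5000)
Q(s) = 6/s (Q(s) = (4 - 1*(-2))/s = (4 + 2)/s = 6/s)
Y(o) = -8 (Y(o) = -½ + (-3/2 - 1*6) = -½ + (-3/2 - 6) = -½ - 15/2 = -8)
(Y(Q(5))*(-9))*21 = -8*(-9)*21 = 72*21 = 1512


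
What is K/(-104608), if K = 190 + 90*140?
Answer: -6395/52304 ≈ -0.12227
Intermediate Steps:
K = 12790 (K = 190 + 12600 = 12790)
K/(-104608) = 12790/(-104608) = 12790*(-1/104608) = -6395/52304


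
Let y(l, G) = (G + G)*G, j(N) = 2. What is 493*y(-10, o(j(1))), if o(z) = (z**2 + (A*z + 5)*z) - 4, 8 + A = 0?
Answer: 477224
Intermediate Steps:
A = -8 (A = -8 + 0 = -8)
o(z) = -4 + z**2 + z*(5 - 8*z) (o(z) = (z**2 + (-8*z + 5)*z) - 4 = (z**2 + (5 - 8*z)*z) - 4 = (z**2 + z*(5 - 8*z)) - 4 = -4 + z**2 + z*(5 - 8*z))
y(l, G) = 2*G**2 (y(l, G) = (2*G)*G = 2*G**2)
493*y(-10, o(j(1))) = 493*(2*(-4 - 7*2**2 + 5*2)**2) = 493*(2*(-4 - 7*4 + 10)**2) = 493*(2*(-4 - 28 + 10)**2) = 493*(2*(-22)**2) = 493*(2*484) = 493*968 = 477224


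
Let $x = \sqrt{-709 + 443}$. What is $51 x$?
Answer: $51 i \sqrt{266} \approx 831.79 i$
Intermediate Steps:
$x = i \sqrt{266}$ ($x = \sqrt{-266} = i \sqrt{266} \approx 16.31 i$)
$51 x = 51 i \sqrt{266}$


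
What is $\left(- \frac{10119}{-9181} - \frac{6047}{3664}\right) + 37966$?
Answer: $\frac{1277126818253}{33639184} \approx 37965.0$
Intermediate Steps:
$\left(- \frac{10119}{-9181} - \frac{6047}{3664}\right) + 37966 = \left(\left(-10119\right) \left(- \frac{1}{9181}\right) - \frac{6047}{3664}\right) + 37966 = \left(\frac{10119}{9181} - \frac{6047}{3664}\right) + 37966 = - \frac{18441491}{33639184} + 37966 = \frac{1277126818253}{33639184}$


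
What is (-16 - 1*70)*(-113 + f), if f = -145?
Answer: 22188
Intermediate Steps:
(-16 - 1*70)*(-113 + f) = (-16 - 1*70)*(-113 - 145) = (-16 - 70)*(-258) = -86*(-258) = 22188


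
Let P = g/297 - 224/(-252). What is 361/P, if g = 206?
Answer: 107217/470 ≈ 228.12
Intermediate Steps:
P = 470/297 (P = 206/297 - 224/(-252) = 206*(1/297) - 224*(-1/252) = 206/297 + 8/9 = 470/297 ≈ 1.5825)
361/P = 361/(470/297) = 361*(297/470) = 107217/470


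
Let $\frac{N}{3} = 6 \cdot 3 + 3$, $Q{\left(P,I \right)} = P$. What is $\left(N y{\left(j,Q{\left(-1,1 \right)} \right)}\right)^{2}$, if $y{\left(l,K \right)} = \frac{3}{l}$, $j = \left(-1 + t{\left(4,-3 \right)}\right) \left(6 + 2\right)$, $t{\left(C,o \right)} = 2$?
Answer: $\frac{35721}{64} \approx 558.14$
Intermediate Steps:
$j = 8$ ($j = \left(-1 + 2\right) \left(6 + 2\right) = 1 \cdot 8 = 8$)
$N = 63$ ($N = 3 \left(6 \cdot 3 + 3\right) = 3 \left(18 + 3\right) = 3 \cdot 21 = 63$)
$\left(N y{\left(j,Q{\left(-1,1 \right)} \right)}\right)^{2} = \left(63 \cdot \frac{3}{8}\right)^{2} = \left(\frac{189}{8}\right)^{2} = \frac{35721}{64}$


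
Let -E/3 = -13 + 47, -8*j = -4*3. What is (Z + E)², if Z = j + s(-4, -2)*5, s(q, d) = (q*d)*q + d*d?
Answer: 231361/4 ≈ 57840.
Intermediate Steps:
s(q, d) = d² + d*q² (s(q, d) = (d*q)*q + d² = d*q² + d² = d² + d*q²)
j = 3/2 (j = -(-1)*3/2 = -⅛*(-12) = 3/2 ≈ 1.5000)
E = -102 (E = -3*(-13 + 47) = -3*34 = -102)
Z = -277/2 (Z = 3/2 - 2*(-2 + (-4)²)*5 = 3/2 - 2*(-2 + 16)*5 = 3/2 - 2*14*5 = 3/2 - 28*5 = 3/2 - 140 = -277/2 ≈ -138.50)
(Z + E)² = (-277/2 - 102)² = (-481/2)² = 231361/4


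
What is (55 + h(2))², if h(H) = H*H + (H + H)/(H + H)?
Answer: 3600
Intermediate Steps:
h(H) = 1 + H² (h(H) = H² + (2*H)/((2*H)) = H² + (2*H)*(1/(2*H)) = H² + 1 = 1 + H²)
(55 + h(2))² = (55 + (1 + 2²))² = (55 + (1 + 4))² = (55 + 5)² = 60² = 3600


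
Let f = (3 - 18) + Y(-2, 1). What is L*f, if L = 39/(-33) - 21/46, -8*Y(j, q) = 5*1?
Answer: 103625/4048 ≈ 25.599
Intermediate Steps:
Y(j, q) = -5/8
f = -125/8 (f = (3 - 18) - 5/8 = -15 - 5/8 = -125/8 ≈ -15.625)
L = -829/506 (L = 39*(-1/33) - 21*1/46 = -13/11 - 21/46 = -829/506 ≈ -1.6383)
L*f = -829/506*(-125/8) = 103625/4048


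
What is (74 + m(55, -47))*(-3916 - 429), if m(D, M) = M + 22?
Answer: -212905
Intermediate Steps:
m(D, M) = 22 + M
(74 + m(55, -47))*(-3916 - 429) = (74 + (22 - 47))*(-3916 - 429) = (74 - 25)*(-4345) = 49*(-4345) = -212905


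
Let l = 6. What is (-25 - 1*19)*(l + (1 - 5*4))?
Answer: 572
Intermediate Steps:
(-25 - 1*19)*(l + (1 - 5*4)) = (-25 - 1*19)*(6 + (1 - 5*4)) = (-25 - 19)*(6 + (1 - 20)) = -44*(6 - 19) = -44*(-13) = 572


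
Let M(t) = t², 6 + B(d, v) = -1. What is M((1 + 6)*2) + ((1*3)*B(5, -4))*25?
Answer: -329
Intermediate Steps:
B(d, v) = -7 (B(d, v) = -6 - 1 = -7)
M((1 + 6)*2) + ((1*3)*B(5, -4))*25 = ((1 + 6)*2)² + ((1*3)*(-7))*25 = (7*2)² + (3*(-7))*25 = 14² - 21*25 = 196 - 525 = -329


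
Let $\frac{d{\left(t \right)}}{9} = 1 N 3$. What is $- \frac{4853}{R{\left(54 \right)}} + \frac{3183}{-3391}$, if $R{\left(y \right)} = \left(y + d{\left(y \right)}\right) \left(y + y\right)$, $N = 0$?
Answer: $- \frac{35019779}{19776312} \approx -1.7708$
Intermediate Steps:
$d{\left(t \right)} = 0$ ($d{\left(t \right)} = 9 \cdot 1 \cdot 0 \cdot 3 = 9 \cdot 0 \cdot 3 = 9 \cdot 0 = 0$)
$R{\left(y \right)} = 2 y^{2}$ ($R{\left(y \right)} = \left(y + 0\right) \left(y + y\right) = y 2 y = 2 y^{2}$)
$- \frac{4853}{R{\left(54 \right)}} + \frac{3183}{-3391} = - \frac{4853}{2 \cdot 54^{2}} + \frac{3183}{-3391} = - \frac{4853}{2 \cdot 2916} + 3183 \left(- \frac{1}{3391}\right) = - \frac{4853}{5832} - \frac{3183}{3391} = - \frac{35019779}{19776312}$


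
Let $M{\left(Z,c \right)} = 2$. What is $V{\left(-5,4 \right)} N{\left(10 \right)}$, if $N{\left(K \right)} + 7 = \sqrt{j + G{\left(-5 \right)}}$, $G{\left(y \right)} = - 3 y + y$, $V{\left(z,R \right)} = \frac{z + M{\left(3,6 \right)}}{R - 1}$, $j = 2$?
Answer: $7 - 2 \sqrt{3} \approx 3.5359$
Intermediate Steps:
$V{\left(z,R \right)} = \frac{2 + z}{-1 + R}$ ($V{\left(z,R \right)} = \frac{z + 2}{R - 1} = \frac{2 + z}{-1 + R}$)
$G{\left(y \right)} = - 2 y$
$N{\left(K \right)} = -7 + 2 \sqrt{3}$ ($N{\left(K \right)} = -7 + \sqrt{2 - -10} = -7 + \sqrt{2 + 10} = -7 + \sqrt{12} = -7 + 2 \sqrt{3}$)
$V{\left(-5,4 \right)} N{\left(10 \right)} = \frac{2 - 5}{-1 + 4} \left(-7 + 2 \sqrt{3}\right) = \frac{1}{3} \left(-3\right) \left(-7 + 2 \sqrt{3}\right) = - (-7 + 2 \sqrt{3}) = 7 - 2 \sqrt{3}$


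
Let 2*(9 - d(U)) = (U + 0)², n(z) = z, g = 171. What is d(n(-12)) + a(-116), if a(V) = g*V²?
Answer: 2300913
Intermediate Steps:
a(V) = 171*V²
d(U) = 9 - U²/2 (d(U) = 9 - (U + 0)²/2 = 9 - U²/2)
d(n(-12)) + a(-116) = (9 - ½*(-12)²) + 171*(-116)² = (9 - ½*144) + 171*13456 = (9 - 72) + 2300976 = -63 + 2300976 = 2300913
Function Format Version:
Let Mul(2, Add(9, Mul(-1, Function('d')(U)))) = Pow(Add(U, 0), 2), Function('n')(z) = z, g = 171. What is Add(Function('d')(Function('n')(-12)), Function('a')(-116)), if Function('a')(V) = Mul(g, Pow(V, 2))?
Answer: 2300913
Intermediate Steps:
Function('a')(V) = Mul(171, Pow(V, 2))
Function('d')(U) = Add(9, Mul(Rational(-1, 2), Pow(U, 2))) (Function('d')(U) = Add(9, Mul(Rational(-1, 2), Pow(Add(U, 0), 2))) = Add(9, Mul(Rational(-1, 2), Pow(U, 2))))
Add(Function('d')(Function('n')(-12)), Function('a')(-116)) = Add(Add(9, Mul(Rational(-1, 2), Pow(-12, 2))), Mul(171, Pow(-116, 2))) = Add(Add(9, Mul(Rational(-1, 2), 144)), Mul(171, 13456)) = Add(Add(9, -72), 2300976) = Add(-63, 2300976) = 2300913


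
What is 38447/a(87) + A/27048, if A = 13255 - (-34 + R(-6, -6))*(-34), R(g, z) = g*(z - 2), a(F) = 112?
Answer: 269527/784 ≈ 343.78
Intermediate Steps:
R(g, z) = g*(-2 + z)
A = 13731 (A = 13255 - (-34 - 6*(-2 - 6))*(-34) = 13255 - (-34 - 6*(-8))*(-34) = 13255 - (-34 + 48)*(-34) = 13255 - 14*(-34) = 13255 - 1*(-476) = 13255 + 476 = 13731)
38447/a(87) + A/27048 = 38447/112 + 13731/27048 = 38447*(1/112) + 13731*(1/27048) = 38447/112 + 199/392 = 269527/784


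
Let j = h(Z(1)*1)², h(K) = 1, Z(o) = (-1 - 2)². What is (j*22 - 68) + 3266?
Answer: 3220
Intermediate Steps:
Z(o) = 9 (Z(o) = (-3)² = 9)
j = 1 (j = 1² = 1)
(j*22 - 68) + 3266 = (1*22 - 68) + 3266 = (22 - 68) + 3266 = -46 + 3266 = 3220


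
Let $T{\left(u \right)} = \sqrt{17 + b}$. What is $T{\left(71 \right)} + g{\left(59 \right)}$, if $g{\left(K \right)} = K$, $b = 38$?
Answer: $59 + \sqrt{55} \approx 66.416$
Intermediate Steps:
$T{\left(u \right)} = \sqrt{55}$ ($T{\left(u \right)} = \sqrt{17 + 38} = \sqrt{55}$)
$T{\left(71 \right)} + g{\left(59 \right)} = \sqrt{55} + 59 = 59 + \sqrt{55}$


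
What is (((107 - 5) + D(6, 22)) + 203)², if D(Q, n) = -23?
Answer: 79524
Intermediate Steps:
(((107 - 5) + D(6, 22)) + 203)² = (((107 - 5) - 23) + 203)² = ((102 - 23) + 203)² = (79 + 203)² = 282² = 79524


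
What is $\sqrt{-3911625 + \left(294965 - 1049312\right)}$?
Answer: $2 i \sqrt{1166493} \approx 2160.1 i$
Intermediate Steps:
$\sqrt{-3911625 + \left(294965 - 1049312\right)} = \sqrt{-3911625 - 754347} = \sqrt{-4665972} = 2 i \sqrt{1166493}$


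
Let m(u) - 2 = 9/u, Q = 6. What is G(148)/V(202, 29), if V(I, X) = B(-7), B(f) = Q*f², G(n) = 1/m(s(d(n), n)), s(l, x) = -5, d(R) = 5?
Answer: 5/294 ≈ 0.017007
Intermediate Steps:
m(u) = 2 + 9/u
G(n) = 5 (G(n) = 1/(2 + 9/(-5)) = 1/(2 + 9*(-⅕)) = 1/(2 - 9/5) = 1/(⅕) = 5)
B(f) = 6*f²
V(I, X) = 294 (V(I, X) = 6*(-7)² = 6*49 = 294)
G(148)/V(202, 29) = 5/294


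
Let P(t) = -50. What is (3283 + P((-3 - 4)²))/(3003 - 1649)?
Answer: 3233/1354 ≈ 2.3877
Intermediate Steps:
(3283 + P((-3 - 4)²))/(3003 - 1649) = (3283 - 50)/(3003 - 1649) = 3233/1354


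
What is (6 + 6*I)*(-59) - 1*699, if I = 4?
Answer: -2469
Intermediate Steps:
(6 + 6*I)*(-59) - 1*699 = (6 + 6*4)*(-59) - 1*699 = (6 + 24)*(-59) - 699 = 30*(-59) - 699 = -1770 - 699 = -2469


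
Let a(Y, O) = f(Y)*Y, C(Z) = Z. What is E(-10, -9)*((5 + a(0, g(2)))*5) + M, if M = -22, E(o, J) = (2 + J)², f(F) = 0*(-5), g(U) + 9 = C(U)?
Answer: 1203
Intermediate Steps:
g(U) = -9 + U
f(F) = 0
a(Y, O) = 0 (a(Y, O) = 0*Y = 0)
E(-10, -9)*((5 + a(0, g(2)))*5) + M = (2 - 9)²*((5 + 0)*5) - 22 = (-7)²*(5*5) - 22 = 49*25 - 22 = 1225 - 22 = 1203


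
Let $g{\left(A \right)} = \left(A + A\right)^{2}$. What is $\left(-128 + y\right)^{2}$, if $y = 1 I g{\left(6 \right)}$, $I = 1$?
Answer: $256$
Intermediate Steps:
$g{\left(A \right)} = 4 A^{2}$ ($g{\left(A \right)} = \left(2 A\right)^{2} = 4 A^{2}$)
$y = 144$ ($y = 1 \cdot 1 \cdot 4 \cdot 6^{2} = 1 \cdot 4 \cdot 36 = 1 \cdot 144 = 144$)
$\left(-128 + y\right)^{2} = \left(-128 + 144\right)^{2} = 16^{2} = 256$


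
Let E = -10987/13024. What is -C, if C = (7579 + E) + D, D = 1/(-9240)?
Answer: -10363280297/1367520 ≈ -7578.2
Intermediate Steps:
D = -1/9240 ≈ -0.00010823
E = -10987/13024 (E = -10987*1/13024 = -10987/13024 ≈ -0.84360)
C = 10363280297/1367520 (C = (7579 - 10987/13024) - 1/9240 = 98697909/13024 - 1/9240 = 10363280297/1367520 ≈ 7578.2)
-C = -1*10363280297/1367520 = -10363280297/1367520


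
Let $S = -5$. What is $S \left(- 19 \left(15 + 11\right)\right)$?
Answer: $2470$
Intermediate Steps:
$S \left(- 19 \left(15 + 11\right)\right) = - 5 \left(- 19 \left(15 + 11\right)\right) = - 5 \left(\left(-19\right) 26\right) = \left(-5\right) \left(-494\right) = 2470$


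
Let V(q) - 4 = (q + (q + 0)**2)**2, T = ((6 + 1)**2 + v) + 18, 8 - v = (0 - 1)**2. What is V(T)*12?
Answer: 369630048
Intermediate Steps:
v = 7 (v = 8 - (0 - 1)**2 = 8 - 1*(-1)**2 = 8 - 1*1 = 8 - 1 = 7)
T = 74 (T = ((6 + 1)**2 + 7) + 18 = (7**2 + 7) + 18 = (49 + 7) + 18 = 56 + 18 = 74)
V(q) = 4 + (q + q**2)**2 (V(q) = 4 + (q + (q + 0)**2)**2 = 4 + (q + q**2)**2)
V(T)*12 = (4 + 74**2*(1 + 74)**2)*12 = (4 + 5476*75**2)*12 = (4 + 5476*5625)*12 = (4 + 30802500)*12 = 30802504*12 = 369630048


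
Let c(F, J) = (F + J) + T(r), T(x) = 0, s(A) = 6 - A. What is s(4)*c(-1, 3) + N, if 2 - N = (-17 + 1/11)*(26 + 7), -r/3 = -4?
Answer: 564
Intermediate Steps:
r = 12 (r = -3*(-4) = 12)
N = 560 (N = 2 - (-17 + 1/11)*(26 + 7) = 2 - (-17 + 1/11)*33 = 2 - (-186)*33/11 = 2 - 1*(-558) = 2 + 558 = 560)
c(F, J) = F + J (c(F, J) = (F + J) + 0 = F + J)
s(4)*c(-1, 3) + N = (6 - 1*4)*(-1 + 3) + 560 = (6 - 4)*2 + 560 = 2*2 + 560 = 4 + 560 = 564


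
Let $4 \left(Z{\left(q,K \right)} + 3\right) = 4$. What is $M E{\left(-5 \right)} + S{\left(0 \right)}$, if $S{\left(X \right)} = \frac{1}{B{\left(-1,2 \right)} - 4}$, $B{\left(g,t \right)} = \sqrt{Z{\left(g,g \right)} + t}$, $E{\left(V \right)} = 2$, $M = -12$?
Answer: $- \frac{97}{4} \approx -24.25$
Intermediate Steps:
$Z{\left(q,K \right)} = -2$ ($Z{\left(q,K \right)} = -3 + \frac{1}{4} \cdot 4 = -3 + 1 = -2$)
$B{\left(g,t \right)} = \sqrt{-2 + t}$
$S{\left(X \right)} = - \frac{1}{4}$ ($S{\left(X \right)} = \frac{1}{\sqrt{-2 + 2} - 4} = \frac{1}{\sqrt{0} - 4} = \frac{1}{0 - 4} = \frac{1}{-4} = - \frac{1}{4}$)
$M E{\left(-5 \right)} + S{\left(0 \right)} = \left(-12\right) 2 - \frac{1}{4} = -24 - \frac{1}{4} = - \frac{97}{4}$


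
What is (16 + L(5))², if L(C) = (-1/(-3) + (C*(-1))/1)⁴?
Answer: 1577042944/6561 ≈ 2.4037e+5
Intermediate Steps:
L(C) = (⅓ - C)⁴ (L(C) = (-1*(-⅓) - C*1)⁴ = (⅓ - C)⁴)
(16 + L(5))² = (16 + (-1 + 3*5)⁴/81)² = (16 + (-1 + 15)⁴/81)² = (16 + (1/81)*14⁴)² = (16 + (1/81)*38416)² = (16 + 38416/81)² = (39712/81)² = 1577042944/6561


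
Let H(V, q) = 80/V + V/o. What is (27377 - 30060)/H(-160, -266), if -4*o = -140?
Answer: 37562/71 ≈ 529.04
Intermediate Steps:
o = 35 (o = -¼*(-140) = 35)
H(V, q) = 80/V + V/35
(27377 - 30060)/H(-160, -266) = (27377 - 30060)/(80/(-160) + (1/35)*(-160)) = -2683/(80*(-1/160) - 32/7) = -2683/(-½ - 32/7) = -2683/(-71/14) = -2683*(-14/71) = 37562/71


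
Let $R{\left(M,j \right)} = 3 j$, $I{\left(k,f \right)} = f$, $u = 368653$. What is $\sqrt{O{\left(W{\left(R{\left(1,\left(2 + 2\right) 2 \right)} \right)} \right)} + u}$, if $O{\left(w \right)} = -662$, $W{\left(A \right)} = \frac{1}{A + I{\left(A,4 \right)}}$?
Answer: $\sqrt{367991} \approx 606.62$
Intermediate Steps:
$W{\left(A \right)} = \frac{1}{4 + A}$ ($W{\left(A \right)} = \frac{1}{A + 4} = \frac{1}{4 + A}$)
$\sqrt{O{\left(W{\left(R{\left(1,\left(2 + 2\right) 2 \right)} \right)} \right)} + u} = \sqrt{-662 + 368653} = \sqrt{367991}$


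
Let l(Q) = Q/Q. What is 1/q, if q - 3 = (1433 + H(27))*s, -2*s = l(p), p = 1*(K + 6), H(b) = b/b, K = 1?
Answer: -1/714 ≈ -0.0014006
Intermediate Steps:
H(b) = 1
p = 7 (p = 1*(1 + 6) = 1*7 = 7)
l(Q) = 1
s = -1/2 (s = -1/2*1 = -1/2 ≈ -0.50000)
q = -714 (q = 3 + (1433 + 1)*(-1/2) = 3 + 1434*(-1/2) = 3 - 717 = -714)
1/q = 1/(-714) = -1/714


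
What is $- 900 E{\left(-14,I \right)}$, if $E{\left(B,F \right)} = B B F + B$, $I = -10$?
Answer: $1776600$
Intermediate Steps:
$E{\left(B,F \right)} = B + F B^{2}$ ($E{\left(B,F \right)} = B^{2} F + B = F B^{2} + B = B + F B^{2}$)
$- 900 E{\left(-14,I \right)} = - 900 \left(- 14 \left(1 - -140\right)\right) = - 900 \left(- 14 \left(1 + 140\right)\right) = - 900 \left(\left(-14\right) 141\right) = \left(-900\right) \left(-1974\right) = 1776600$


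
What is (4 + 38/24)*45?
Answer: 1005/4 ≈ 251.25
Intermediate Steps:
(4 + 38/24)*45 = (4 + 38*(1/24))*45 = (4 + 19/12)*45 = (67/12)*45 = 1005/4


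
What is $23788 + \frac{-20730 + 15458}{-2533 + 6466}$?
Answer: $\frac{93552932}{3933} \approx 23787.0$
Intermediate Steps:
$23788 + \frac{-20730 + 15458}{-2533 + 6466} = 23788 - \frac{5272}{3933} = \frac{93552932}{3933}$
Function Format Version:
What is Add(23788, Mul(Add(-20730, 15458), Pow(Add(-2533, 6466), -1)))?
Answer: Rational(93552932, 3933) ≈ 23787.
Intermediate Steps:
Add(23788, Mul(Add(-20730, 15458), Pow(Add(-2533, 6466), -1))) = Add(23788, Mul(-5272, Pow(3933, -1))) = Add(23788, Mul(-5272, Rational(1, 3933))) = Add(23788, Rational(-5272, 3933)) = Rational(93552932, 3933)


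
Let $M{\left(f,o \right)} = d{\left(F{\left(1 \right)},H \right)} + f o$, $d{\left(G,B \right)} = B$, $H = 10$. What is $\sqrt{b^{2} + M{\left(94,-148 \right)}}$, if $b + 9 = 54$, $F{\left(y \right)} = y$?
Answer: $i \sqrt{11877} \approx 108.98 i$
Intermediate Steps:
$b = 45$ ($b = -9 + 54 = 45$)
$M{\left(f,o \right)} = 10 + f o$
$\sqrt{b^{2} + M{\left(94,-148 \right)}} = \sqrt{45^{2} + \left(10 + 94 \left(-148\right)\right)} = \sqrt{2025 + \left(10 - 13912\right)} = \sqrt{2025 - 13902} = \sqrt{-11877} = i \sqrt{11877}$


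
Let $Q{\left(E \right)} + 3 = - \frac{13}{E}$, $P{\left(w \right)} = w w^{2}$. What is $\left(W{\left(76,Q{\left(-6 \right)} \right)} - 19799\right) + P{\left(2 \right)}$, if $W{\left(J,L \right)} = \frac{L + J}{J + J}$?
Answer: $- \frac{18048941}{912} \approx -19791.0$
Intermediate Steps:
$P{\left(w \right)} = w^{3}$
$Q{\left(E \right)} = -3 - \frac{13}{E}$
$W{\left(J,L \right)} = \frac{J + L}{2 J}$
$\left(W{\left(76,Q{\left(-6 \right)} \right)} - 19799\right) + P{\left(2 \right)} = \left(\frac{76 - \left(3 + \frac{13}{-6}\right)}{2 \cdot 76} - 19799\right) + 2^{3} = \left(\frac{1}{2} \cdot \frac{1}{76} \left(76 - \frac{5}{6}\right) - 19799\right) + 8 = \left(\frac{1}{2} \cdot \frac{1}{76} \cdot \frac{451}{6} - 19799\right) + 8 = \left(\frac{451}{912} - 19799\right) + 8 = - \frac{18056237}{912} + 8 = - \frac{18048941}{912}$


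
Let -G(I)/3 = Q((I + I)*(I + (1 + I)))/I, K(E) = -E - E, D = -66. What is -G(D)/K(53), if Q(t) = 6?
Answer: 3/1166 ≈ 0.0025729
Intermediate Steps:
K(E) = -2*E
G(I) = -18/I
-G(D)/K(53) = -(-18/(-66))/((-2*53)) = -(-18*(-1/66))/(-106) = -3*(-1)/(11*106) = -1*(-3/1166) = 3/1166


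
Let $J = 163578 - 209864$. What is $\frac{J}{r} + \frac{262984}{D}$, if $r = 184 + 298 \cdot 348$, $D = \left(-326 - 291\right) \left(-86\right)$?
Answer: $\frac{144563105}{32049448} \approx 4.5106$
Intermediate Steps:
$D = 53062$ ($D = \left(-617\right) \left(-86\right) = 53062$)
$J = -46286$
$r = 103888$ ($r = 184 + 103704 = 103888$)
$\frac{J}{r} + \frac{262984}{D} = - \frac{46286}{103888} + \frac{262984}{53062} = \left(-46286\right) \frac{1}{103888} + 262984 \cdot \frac{1}{53062} = - \frac{23143}{51944} + \frac{131492}{26531} = \frac{144563105}{32049448}$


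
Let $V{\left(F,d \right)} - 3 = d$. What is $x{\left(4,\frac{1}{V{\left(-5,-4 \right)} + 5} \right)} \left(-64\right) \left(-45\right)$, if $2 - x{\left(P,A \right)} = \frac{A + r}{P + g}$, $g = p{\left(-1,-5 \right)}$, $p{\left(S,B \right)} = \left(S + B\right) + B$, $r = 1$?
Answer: $\frac{43920}{7} \approx 6274.3$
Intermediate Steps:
$p{\left(S,B \right)} = S + 2 B$ ($p{\left(S,B \right)} = \left(B + S\right) + B = S + 2 B$)
$g = -11$ ($g = -1 + 2 \left(-5\right) = -1 - 10 = -11$)
$V{\left(F,d \right)} = 3 + d$
$x{\left(P,A \right)} = 2 - \frac{1 + A}{-11 + P}$ ($x{\left(P,A \right)} = 2 - \frac{A + 1}{P - 11} = 2 - \frac{1 + A}{-11 + P}$)
$x{\left(4,\frac{1}{V{\left(-5,-4 \right)} + 5} \right)} \left(-64\right) \left(-45\right) = \frac{-23 - \frac{1}{\left(3 - 4\right) + 5} + 2 \cdot 4}{-11 + 4} \left(-64\right) \left(-45\right) = \frac{-23 - \frac{1}{-1 + 5} + 8}{-7} \left(-64\right) \left(-45\right) = - \frac{-23 - \frac{1}{4} + 8}{7} \left(-64\right) \left(-45\right) = \left(- \frac{1}{7}\right) \left(- \frac{61}{4}\right) \left(-64\right) \left(-45\right) = \frac{61}{28} \left(-64\right) \left(-45\right) = \left(- \frac{976}{7}\right) \left(-45\right) = \frac{43920}{7}$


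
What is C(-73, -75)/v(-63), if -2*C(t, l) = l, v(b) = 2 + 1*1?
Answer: 25/2 ≈ 12.500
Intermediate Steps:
v(b) = 3 (v(b) = 2 + 1 = 3)
C(t, l) = -l/2
C(-73, -75)/v(-63) = -1/2*(-75)/3 = (75/2)*(1/3) = 25/2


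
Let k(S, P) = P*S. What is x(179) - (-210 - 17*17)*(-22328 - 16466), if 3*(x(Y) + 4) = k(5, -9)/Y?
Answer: -3465119605/179 ≈ -1.9358e+7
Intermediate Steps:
x(Y) = -4 - 15/Y (x(Y) = -4 + ((-9*5)/Y)/3 = -4 + (-45/Y)/3 = -4 - 15/Y)
x(179) - (-210 - 17*17)*(-22328 - 16466) = (-4 - 15/179) - (-210 - 17*17)*(-22328 - 16466) = (-4 - 15*1/179) - (-210 - 289)*(-38794) = (-4 - 15/179) - (-499)*(-38794) = -731/179 - 1*19358206 = -731/179 - 19358206 = -3465119605/179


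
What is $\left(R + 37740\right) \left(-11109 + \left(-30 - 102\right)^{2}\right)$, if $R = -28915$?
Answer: $55729875$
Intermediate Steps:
$\left(R + 37740\right) \left(-11109 + \left(-30 - 102\right)^{2}\right) = \left(-28915 + 37740\right) \left(-11109 + \left(-30 - 102\right)^{2}\right) = 8825 \left(-11109 + \left(-132\right)^{2}\right) = 8825 \left(-11109 + 17424\right) = 8825 \cdot 6315 = 55729875$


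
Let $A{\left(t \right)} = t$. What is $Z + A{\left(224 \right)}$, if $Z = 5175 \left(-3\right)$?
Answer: $-15301$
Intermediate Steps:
$Z = -15525$
$Z + A{\left(224 \right)} = -15525 + 224 = -15301$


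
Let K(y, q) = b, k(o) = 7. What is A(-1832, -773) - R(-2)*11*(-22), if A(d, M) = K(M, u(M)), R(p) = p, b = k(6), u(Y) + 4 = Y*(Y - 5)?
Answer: -477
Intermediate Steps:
u(Y) = -4 + Y*(-5 + Y) (u(Y) = -4 + Y*(Y - 5) = -4 + Y*(-5 + Y))
b = 7
K(y, q) = 7
A(d, M) = 7
A(-1832, -773) - R(-2)*11*(-22) = 7 - (-2*11)*(-22) = 7 - (-22)*(-22) = 7 - 1*484 = 7 - 484 = -477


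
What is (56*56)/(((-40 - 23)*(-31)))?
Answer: 448/279 ≈ 1.6057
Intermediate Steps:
(56*56)/(((-40 - 23)*(-31))) = 3136/((-63*(-31))) = 3136/1953 = 3136*(1/1953) = 448/279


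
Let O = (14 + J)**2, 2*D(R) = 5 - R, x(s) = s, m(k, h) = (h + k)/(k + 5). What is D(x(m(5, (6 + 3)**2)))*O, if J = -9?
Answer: -45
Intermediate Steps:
m(k, h) = (h + k)/(5 + k)
D(R) = 5/2 - R/2 (D(R) = (5 - R)/2 = 5/2 - R/2)
O = 25 (O = (14 - 9)**2 = 5**2 = 25)
D(x(m(5, (6 + 3)**2)))*O = (5/2 - ((6 + 3)**2 + 5)/(2*(5 + 5)))*25 = (5/2 - (9**2 + 5)/(2*10))*25 = (5/2 - (81 + 5)/20)*25 = (5/2 - 86/20)*25 = (5/2 - 1/2*43/5)*25 = (5/2 - 43/10)*25 = -9/5*25 = -45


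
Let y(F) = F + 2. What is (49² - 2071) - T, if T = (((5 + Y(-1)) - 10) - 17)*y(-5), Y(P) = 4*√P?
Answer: 264 + 12*I ≈ 264.0 + 12.0*I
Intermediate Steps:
y(F) = 2 + F
T = 66 - 12*I (T = (((5 + 4*√(-1)) - 10) - 17)*(2 - 5) = (((5 + 4*I) - 10) - 17)*(-3) = ((-5 + 4*I) - 17)*(-3) = (-22 + 4*I)*(-3) = 66 - 12*I ≈ 66.0 - 12.0*I)
(49² - 2071) - T = (49² - 2071) - (66 - 12*I) = (2401 - 2071) + (-66 + 12*I) = 330 + (-66 + 12*I) = 264 + 12*I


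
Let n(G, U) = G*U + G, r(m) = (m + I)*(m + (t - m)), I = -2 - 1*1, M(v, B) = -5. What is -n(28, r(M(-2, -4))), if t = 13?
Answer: 2884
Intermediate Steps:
I = -3 (I = -2 - 1 = -3)
r(m) = -39 + 13*m (r(m) = (m - 3)*(m + (13 - m)) = (-3 + m)*13 = -39 + 13*m)
n(G, U) = G + G*U
-n(28, r(M(-2, -4))) = -28*(1 + (-39 + 13*(-5))) = -28*(1 + (-39 - 65)) = -28*(1 - 104) = -28*(-103) = -1*(-2884) = 2884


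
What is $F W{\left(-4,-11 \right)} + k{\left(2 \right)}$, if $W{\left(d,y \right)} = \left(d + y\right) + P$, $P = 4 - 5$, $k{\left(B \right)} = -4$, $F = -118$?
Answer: $1884$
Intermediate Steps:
$P = -1$ ($P = 4 - 5 = -1$)
$W{\left(d,y \right)} = -1 + d + y$ ($W{\left(d,y \right)} = \left(d + y\right) - 1 = -1 + d + y$)
$F W{\left(-4,-11 \right)} + k{\left(2 \right)} = - 118 \left(-1 - 4 - 11\right) - 4 = \left(-118\right) \left(-16\right) - 4 = 1888 - 4 = 1884$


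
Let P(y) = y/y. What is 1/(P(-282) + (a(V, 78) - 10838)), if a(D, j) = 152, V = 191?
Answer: -1/10685 ≈ -9.3589e-5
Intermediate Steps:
P(y) = 1
1/(P(-282) + (a(V, 78) - 10838)) = 1/(1 + (152 - 10838)) = 1/(1 - 10686) = 1/(-10685) = -1/10685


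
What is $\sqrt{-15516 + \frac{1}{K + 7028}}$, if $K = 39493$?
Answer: $\frac{i \sqrt{3731086727115}}{15507} \approx 124.56 i$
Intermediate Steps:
$\sqrt{-15516 + \frac{1}{K + 7028}} = \sqrt{-15516 + \frac{1}{39493 + 7028}} = \sqrt{-15516 + \frac{1}{46521}} = \sqrt{- \frac{721819835}{46521}} = \frac{i \sqrt{3731086727115}}{15507}$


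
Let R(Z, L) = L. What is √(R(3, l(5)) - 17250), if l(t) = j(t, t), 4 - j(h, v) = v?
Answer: I*√17251 ≈ 131.34*I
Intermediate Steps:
j(h, v) = 4 - v
l(t) = 4 - t
√(R(3, l(5)) - 17250) = √((4 - 1*5) - 17250) = √((4 - 5) - 17250) = √(-1 - 17250) = √(-17251) = I*√17251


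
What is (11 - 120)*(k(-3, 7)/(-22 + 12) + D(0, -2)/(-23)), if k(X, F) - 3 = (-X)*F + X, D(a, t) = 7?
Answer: 60277/230 ≈ 262.07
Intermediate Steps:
k(X, F) = 3 + X - F*X (k(X, F) = 3 + ((-X)*F + X) = 3 + (-F*X + X) = 3 + (X - F*X) = 3 + X - F*X)
(11 - 120)*(k(-3, 7)/(-22 + 12) + D(0, -2)/(-23)) = (11 - 120)*((3 - 3 - 1*7*(-3))/(-22 + 12) + 7/(-23)) = -109*((3 - 3 + 21)/(-10) + 7*(-1/23)) = -109*(21*(-⅒) - 7/23) = -109*(-21/10 - 7/23) = -109*(-553/230) = 60277/230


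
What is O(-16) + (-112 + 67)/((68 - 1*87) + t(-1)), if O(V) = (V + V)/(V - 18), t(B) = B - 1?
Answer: 367/119 ≈ 3.0840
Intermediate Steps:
t(B) = -1 + B
O(V) = 2*V/(-18 + V) (O(V) = (2*V)/(-18 + V) = 2*V/(-18 + V))
O(-16) + (-112 + 67)/((68 - 1*87) + t(-1)) = 2*(-16)/(-18 - 16) + (-112 + 67)/((68 - 1*87) + (-1 - 1)) = 2*(-16)/(-34) - 45/((68 - 87) - 2) = 2*(-16)*(-1/34) - 45/(-19 - 2) = 16/17 - 45/(-21) = 16/17 - 45*(-1/21) = 16/17 + 15/7 = 367/119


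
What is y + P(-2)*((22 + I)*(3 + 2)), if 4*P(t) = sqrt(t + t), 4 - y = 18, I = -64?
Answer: -14 - 105*I ≈ -14.0 - 105.0*I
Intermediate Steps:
y = -14 (y = 4 - 1*18 = 4 - 18 = -14)
P(t) = sqrt(2)*sqrt(t)/4 (P(t) = sqrt(t + t)/4 = sqrt(2*t)/4 = (sqrt(2)*sqrt(t))/4 = sqrt(2)*sqrt(t)/4)
y + P(-2)*((22 + I)*(3 + 2)) = -14 + (sqrt(2)*sqrt(-2)/4)*((22 - 64)*(3 + 2)) = -14 + (sqrt(2)*(I*sqrt(2))/4)*(-42*5) = -14 + (I/2)*(-210) = -14 - 105*I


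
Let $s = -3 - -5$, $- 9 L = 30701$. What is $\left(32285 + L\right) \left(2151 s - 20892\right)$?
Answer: $- \frac{1437047920}{3} \approx -4.7902 \cdot 10^{8}$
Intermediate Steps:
$L = - \frac{30701}{9}$ ($L = \left(- \frac{1}{9}\right) 30701 = - \frac{30701}{9} \approx -3411.2$)
$s = 2$ ($s = -3 + 5 = 2$)
$\left(32285 + L\right) \left(2151 s - 20892\right) = \left(32285 - \frac{30701}{9}\right) \left(2151 \cdot 2 - 20892\right) = \frac{259864 \left(4302 - 20892\right)}{9} = \frac{259864}{9} \left(-16590\right) = - \frac{1437047920}{3}$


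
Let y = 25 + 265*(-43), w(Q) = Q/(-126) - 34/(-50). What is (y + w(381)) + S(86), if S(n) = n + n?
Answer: -11760361/1050 ≈ -11200.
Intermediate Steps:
w(Q) = 17/25 - Q/126 (w(Q) = Q*(-1/126) - 34*(-1/50) = -Q/126 + 17/25 = 17/25 - Q/126)
y = -11370 (y = 25 - 11395 = -11370)
S(n) = 2*n
(y + w(381)) + S(86) = (-11370 + (17/25 - 1/126*381)) + 2*86 = (-11370 + (17/25 - 127/42)) + 172 = (-11370 - 2461/1050) + 172 = -11940961/1050 + 172 = -11760361/1050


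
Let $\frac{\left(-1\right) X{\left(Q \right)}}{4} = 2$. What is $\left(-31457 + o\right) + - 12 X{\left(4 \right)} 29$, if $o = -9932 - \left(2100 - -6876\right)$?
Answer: $-47581$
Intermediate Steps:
$X{\left(Q \right)} = -8$ ($X{\left(Q \right)} = \left(-4\right) 2 = -8$)
$o = -18908$ ($o = -9932 - \left(2100 + 6876\right) = -9932 - 8976 = -18908$)
$\left(-31457 + o\right) + - 12 X{\left(4 \right)} 29 = \left(-31457 - 18908\right) + \left(-12\right) \left(-8\right) 29 = -50365 + 96 \cdot 29 = -50365 + 2784 = -47581$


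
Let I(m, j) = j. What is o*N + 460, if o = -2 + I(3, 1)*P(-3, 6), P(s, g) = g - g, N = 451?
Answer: -442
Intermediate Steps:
P(s, g) = 0
o = -2 (o = -2 + 1*0 = -2 + 0 = -2)
o*N + 460 = -2*451 + 460 = -902 + 460 = -442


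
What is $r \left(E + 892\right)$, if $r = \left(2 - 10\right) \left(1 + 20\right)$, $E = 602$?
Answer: $-250992$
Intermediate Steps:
$r = -168$ ($r = \left(2 - 10\right) 21 = \left(-8\right) 21 = -168$)
$r \left(E + 892\right) = - 168 \left(602 + 892\right) = \left(-168\right) 1494 = -250992$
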